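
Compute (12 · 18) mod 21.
6

Both factors are already reduced mod 21. 12 · 18 = 216. Dividing by 21: 216 = 10·21 + 6. So (12 · 18) mod 21 = 6.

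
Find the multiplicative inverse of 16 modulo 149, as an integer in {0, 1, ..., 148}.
Apply the extended Euclidean algorithm to (149, 16), tracking rows (r, s, t) with s·149 + t·16 = r. Each division r_prev = q·r_cur + r_new produces the new row as (previous row) − q·(current row):
  row A: (149, 1, 0)   [1·149 + 0·16 = 149]
  row B: (16, 0, 1)   [0·149 + 1·16 = 16]
  149 = 9·16 + 5   → row C = row A − 9·row B = (5, 1, −9)   [check: 1·149 − 9·16 = 5]
  16 = 3·5 + 1   → row D = row B − 3·row C = (1, −3, 28)   [check: −3·149 + 28·16 = 1]
  5 = 5·1 + 0   → remainder 0, stop. gcd = 1 (last nonzero row D).
The gcd is 1, so 16 is invertible mod 149. The last nonzero row gives −3·149 + 28·16 = 1, so t = 28. So 16^(−1) ≡ 28 (mod 149). Verify: 16 · 28 = 448 ≡ 1 (mod 149). ✓

Final answer: 16^(−1) ≡ 28 (mod 149)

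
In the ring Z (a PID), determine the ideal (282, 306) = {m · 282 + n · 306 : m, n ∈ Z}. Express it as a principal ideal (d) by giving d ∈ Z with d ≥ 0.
(282, 306) = (6); d = 6

In the PID Z, (a, b) is generated by gcd(a, b). Compute gcd(306, 282) with the extended Euclidean algorithm, tracking rows (r, s, t) with s·306 + t·282 = r:
  row A: (306, 1, 0)   [1·306 + 0·282 = 306]
  row B: (282, 0, 1)   [0·306 + 1·282 = 282]
  306 = 1·282 + 24   → row C = row A − 1·row B = (24, 1, −1)   [check: 1·306 − 1·282 = 24]
  282 = 11·24 + 18   → row D = row B − 11·row C = (18, −11, 12)   [check: −11·306 + 12·282 = 18]
  24 = 1·18 + 6   → row E = row C − 1·row D = (6, 12, −13)   [check: 12·306 − 13·282 = 6]
  18 = 3·6 + 0   → remainder 0, stop. gcd = 6 (last nonzero row E).
So gcd(282, 306) = 6, with Bézout identity 12·306 − 13·282 = 6. Containment (⊇): the Bézout identity exhibits 6 as an element of (282, 306), giving (6) ⊆ (282, 306). Containment (⊆): since 6 | 282 and 6 | 306 (282 = 6·47, 306 = 6·51), every Z-linear combination of 282 and 306 is divisible by 6, so (282, 306) ⊆ (6). Therefore (282, 306) = (6), d = 6.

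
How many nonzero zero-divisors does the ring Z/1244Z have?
In Z/1244Z each nonzero element is either a unit (gcd with 1244 is 1) or a zero-divisor (gcd > 1). The number of units is φ(1244): factorise 1244 = 2^2 · 311, so φ(1244) = (2^2 − 2^1) · (311 − 1) = 2 · 310 = 620. The nonzero elements number 1244 − 1 = 1243. Hence the nonzero zero-divisors number 1243 − 620 = 623.

Final answer: Z/1244Z has 623 nonzero zero-divisors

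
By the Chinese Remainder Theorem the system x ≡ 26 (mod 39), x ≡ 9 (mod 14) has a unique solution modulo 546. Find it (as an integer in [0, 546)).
The moduli 39, 14 are pairwise coprime, so by the CRT there is a unique solution mod 39·14 = 546.
Solve by successive substitution. Start with x ≡ 26 (mod 39).
  Combine with x ≡ 9 (mod 14): write x = 26 + 39·t and require 26 + 39·t ≡ 9 (mod 14), i.e. 39·t ≡ 9 − 26 ≡ 11 (mod 14). Since 39^(−1) ≡ 9 (mod 14) (39 ≡ 11 (mod 14)), t ≡ 9·11 ≡ 1 (mod 14). So x ≡ 26 + 39·1 = 65 (mod 546).
Unique solution in [0, 546): x = 65.

Final answer: x ≡ 65 (mod 546); the representative in [0, 546) is 65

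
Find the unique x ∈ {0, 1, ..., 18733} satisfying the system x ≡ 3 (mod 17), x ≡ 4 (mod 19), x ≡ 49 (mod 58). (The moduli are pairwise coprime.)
The moduli 17, 19, 58 are pairwise coprime, so by the CRT there is a unique solution mod 17·19·58 = 18734.
Solve by successive substitution. Start with x ≡ 3 (mod 17).
  Combine with x ≡ 4 (mod 19): write x = 3 + 17·t and require 3 + 17·t ≡ 4 (mod 19), i.e. 17·t ≡ 4 − 3 ≡ 1 (mod 19). Since 17^(−1) ≡ 9 (mod 19), t ≡ 9·1 ≡ 9 (mod 19). So x ≡ 3 + 17·9 = 156 (mod 323).
  Combine with x ≡ 49 (mod 58): write x = 156 + 323·t and require 156 + 323·t ≡ 49 (mod 58), i.e. 323·t ≡ 49 − 156 ≡ 9 (mod 58). Since 323^(−1) ≡ 51 (mod 58) (323 ≡ 33 (mod 58)), t ≡ 51·9 ≡ 53 (mod 58). So x ≡ 156 + 323·53 = 17275 (mod 18734).
Unique solution in [0, 18734): x = 17275.

Final answer: x ≡ 17275 (mod 18734); the representative in [0, 18734) is 17275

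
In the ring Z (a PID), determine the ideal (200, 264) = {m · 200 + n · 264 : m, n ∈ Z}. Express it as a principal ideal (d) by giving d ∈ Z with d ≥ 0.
(200, 264) = (8); d = 8

In the PID Z, (a, b) is generated by gcd(a, b). Compute gcd(264, 200) with the extended Euclidean algorithm, tracking rows (r, s, t) with s·264 + t·200 = r:
  row A: (264, 1, 0)   [1·264 + 0·200 = 264]
  row B: (200, 0, 1)   [0·264 + 1·200 = 200]
  264 = 1·200 + 64   → row C = row A − 1·row B = (64, 1, −1)   [check: 1·264 − 1·200 = 64]
  200 = 3·64 + 8   → row D = row B − 3·row C = (8, −3, 4)   [check: −3·264 + 4·200 = 8]
  64 = 8·8 + 0   → remainder 0, stop. gcd = 8 (last nonzero row D).
So gcd(200, 264) = 8, with Bézout identity −3·264 + 4·200 = 8. Containment (⊇): the Bézout identity exhibits 8 as an element of (200, 264), giving (8) ⊆ (200, 264). Containment (⊆): since 8 | 200 and 8 | 264 (200 = 8·25, 264 = 8·33), every Z-linear combination of 200 and 264 is divisible by 8, so (200, 264) ⊆ (8). Therefore (200, 264) = (8), d = 8.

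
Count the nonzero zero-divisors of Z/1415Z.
In Z/1415Z each nonzero element is either a unit (gcd with 1415 is 1) or a zero-divisor (gcd > 1). The number of units is φ(1415): factorise 1415 = 5 · 283, so φ(1415) = (5 − 1) · (283 − 1) = 4 · 282 = 1128. The nonzero elements number 1415 − 1 = 1414. Hence the nonzero zero-divisors number 1414 − 1128 = 286.

Final answer: Z/1415Z has 286 nonzero zero-divisors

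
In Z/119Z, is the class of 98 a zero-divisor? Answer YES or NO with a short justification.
gcd(98, 119) = 7 > 1, so 98 is not a unit in Z/119Z. In Z/nZ every nonzero non-unit is a zero-divisor: explicitly, take b = 119/gcd = 17 ≠ 0 (mod 119); then 98·17 = 1666 = 14·119, i.e. 98·17 ≡ 0 (mod 119). So 98 is a zero-divisor.

Final answer: YES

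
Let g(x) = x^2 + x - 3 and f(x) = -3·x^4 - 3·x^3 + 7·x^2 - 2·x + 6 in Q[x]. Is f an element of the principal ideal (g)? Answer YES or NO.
YES

In Q[x] the ideal (g) consists of all multiples of g, so f ∈ (g) iff g | f, i.e. iff the remainder of f on division by g is 0. Divide f by g (g is monic, so eliminate the leading term of the running remainder at each step):
  leading term -3·x^4: subtract (-3·x^2)·g(x) = -3·x^4 - 3·x^3 + 9·x^2, leaving -2·x^2 - 2·x + 6
  leading term -2·x^2: subtract (-2)·g(x) = -2·x^2 - 2·x + 6, leaving 0
The remainder is 0, so f(x) = g(x) · h(x) with h(x) = -3·x^2 - 2. Hence g | f, i.e. f ∈ (g).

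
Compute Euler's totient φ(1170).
φ is multiplicative, with φ(p^e) = p^e − p^(e−1). Factorise 1170 = 2 · 3^2 · 5 · 13. Then
  φ(1170) = (2 − 1) · (3^2 − 3^1) · (5 − 1) · (13 − 1) = 1 · 6 · 4 · 12 = 288.

Final answer: φ(1170) = 288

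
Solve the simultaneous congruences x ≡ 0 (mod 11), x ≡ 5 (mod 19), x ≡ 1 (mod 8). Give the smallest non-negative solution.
x ≡ 385 (mod 1672); the representative in [0, 1672) is 385

The moduli 11, 19, 8 are pairwise coprime, so by the CRT there is a unique solution mod 11·19·8 = 1672.
Solve by successive substitution. Start with x ≡ 0 (mod 11).
  Combine with x ≡ 5 (mod 19): write x = 11·t and require 11·t ≡ 5 (mod 19). Since 11^(−1) ≡ 7 (mod 19), t ≡ 7·5 ≡ 16 (mod 19). So x ≡ 11·16 = 176 (mod 209).
  Combine with x ≡ 1 (mod 8): write x = 176 + 209·t and require 176 + 209·t ≡ 1 (mod 8), i.e. 209·t ≡ 1 − 176 ≡ 1 (mod 8). Since 209^(−1) ≡ 1 (mod 8) (209 ≡ 1 (mod 8)), t ≡ 1·1 ≡ 1 (mod 8). So x ≡ 176 + 209·1 = 385 (mod 1672).
Unique solution in [0, 1672): x = 385.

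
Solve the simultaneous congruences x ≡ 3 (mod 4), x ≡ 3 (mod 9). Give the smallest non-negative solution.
The moduli 4, 9 are pairwise coprime, so by the CRT there is a unique solution mod 4·9 = 36.
Solve by successive substitution. Start with x ≡ 3 (mod 4).
  Combine with x ≡ 3 (mod 9): write x = 3 + 4·t and require 3 + 4·t ≡ 3 (mod 9), i.e. 4·t ≡ 3 − 3 ≡ 0 (mod 9). Since 4^(−1) ≡ 7 (mod 9), t ≡ 7·0 ≡ 0 (mod 9). So x ≡ 3 + 4·0 = 3 (mod 36).
Unique solution in [0, 36): x = 3.

Final answer: x ≡ 3 (mod 36); the representative in [0, 36) is 3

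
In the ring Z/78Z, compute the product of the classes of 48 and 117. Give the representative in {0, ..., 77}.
0

Reduce the factors first: 117 ≡ 39 (mod 78), so 48 · 117 ≡ 48 · 39 (mod 78). 48 · 39 = 1872. Dividing by 78: 1872 = 24·78 + 0. So (48 · 117) mod 78 = 0.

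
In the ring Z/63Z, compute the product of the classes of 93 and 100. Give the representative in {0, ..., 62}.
Reduce the factors first: 93 ≡ 30, 100 ≡ 37 (mod 63), so 93 · 100 ≡ 30 · 37 (mod 63). 30 · 37 = 1110. Dividing by 63: 1110 = 17·63 + 39. So (93 · 100) mod 63 = 39.

Final answer: 39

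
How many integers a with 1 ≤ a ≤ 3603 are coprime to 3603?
2400

The number of a ∈ {1, ..., 3603} with gcd(a, 3603) = 1 is by definition Euler's totient φ(3603). φ is multiplicative, with φ(p^e) = p^e − p^(e−1). Factorise 3603 = 3 · 1201. Then
  φ(3603) = (3 − 1) · (1201 − 1) = 2 · 1200 = 2400.
So there are 2400 such integers.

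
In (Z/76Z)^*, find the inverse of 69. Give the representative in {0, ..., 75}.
69^(−1) ≡ 65 (mod 76)

Apply the extended Euclidean algorithm to (76, 69), tracking rows (r, s, t) with s·76 + t·69 = r. Each division r_prev = q·r_cur + r_new produces the new row as (previous row) − q·(current row):
  row A: (76, 1, 0)   [1·76 + 0·69 = 76]
  row B: (69, 0, 1)   [0·76 + 1·69 = 69]
  76 = 1·69 + 7   → row C = row A − 1·row B = (7, 1, −1)   [check: 1·76 − 1·69 = 7]
  69 = 9·7 + 6   → row D = row B − 9·row C = (6, −9, 10)   [check: −9·76 + 10·69 = 6]
  7 = 1·6 + 1   → row E = row C − 1·row D = (1, 10, −11)   [check: 10·76 − 11·69 = 1]
  6 = 6·1 + 0   → remainder 0, stop. gcd = 1 (last nonzero row E).
The gcd is 1, so 69 is invertible mod 76. The last nonzero row gives 10·76 − 11·69 = 1, so t = −11. So 69^(−1) ≡ −11 ≡ 65 (mod 76). Verify: 69 · 65 = 4485 ≡ 1 (mod 76). ✓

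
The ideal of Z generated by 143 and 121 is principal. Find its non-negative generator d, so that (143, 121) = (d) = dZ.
In the PID Z, (a, b) is generated by gcd(a, b). Compute gcd(143, 121) with the extended Euclidean algorithm, tracking rows (r, s, t) with s·143 + t·121 = r:
  row A: (143, 1, 0)   [1·143 + 0·121 = 143]
  row B: (121, 0, 1)   [0·143 + 1·121 = 121]
  143 = 1·121 + 22   → row C = row A − 1·row B = (22, 1, −1)   [check: 1·143 − 1·121 = 22]
  121 = 5·22 + 11   → row D = row B − 5·row C = (11, −5, 6)   [check: −5·143 + 6·121 = 11]
  22 = 2·11 + 0   → remainder 0, stop. gcd = 11 (last nonzero row D).
So gcd(143, 121) = 11, with Bézout identity −5·143 + 6·121 = 11. Containment (⊇): the Bézout identity exhibits 11 as an element of (143, 121), giving (11) ⊆ (143, 121). Containment (⊆): since 11 | 143 and 11 | 121 (143 = 11·13, 121 = 11·11), every Z-linear combination of 143 and 121 is divisible by 11, so (143, 121) ⊆ (11). Therefore (143, 121) = (11), d = 11.

Final answer: (143, 121) = (11); d = 11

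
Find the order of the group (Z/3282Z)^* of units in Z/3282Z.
(Z/3282Z)^* consists of the classes a with gcd(a, 3282) = 1, so its order is φ(3282). φ is multiplicative, with φ(p^e) = p^e − p^(e−1). Factorise 3282 = 2 · 3 · 547. Then
  φ(3282) = (2 − 1) · (3 − 1) · (547 − 1) = 1 · 2 · 546 = 1092.
Thus |(Z/3282Z)^*| = 1092.

Final answer: |(Z/3282Z)^*| = 1092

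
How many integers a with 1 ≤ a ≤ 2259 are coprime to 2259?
1500

The number of a ∈ {1, ..., 2259} with gcd(a, 2259) = 1 is by definition Euler's totient φ(2259). φ is multiplicative, with φ(p^e) = p^e − p^(e−1). Factorise 2259 = 3^2 · 251. Then
  φ(2259) = (3^2 − 3^1) · (251 − 1) = 6 · 250 = 1500.
So there are 1500 such integers.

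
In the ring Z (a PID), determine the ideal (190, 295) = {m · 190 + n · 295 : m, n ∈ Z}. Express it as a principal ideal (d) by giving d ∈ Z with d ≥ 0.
(190, 295) = (5); d = 5

In the PID Z, (a, b) is generated by gcd(a, b). Compute gcd(295, 190) with the extended Euclidean algorithm, tracking rows (r, s, t) with s·295 + t·190 = r:
  row A: (295, 1, 0)   [1·295 + 0·190 = 295]
  row B: (190, 0, 1)   [0·295 + 1·190 = 190]
  295 = 1·190 + 105   → row C = row A − 1·row B = (105, 1, −1)   [check: 1·295 − 1·190 = 105]
  190 = 1·105 + 85   → row D = row B − 1·row C = (85, −1, 2)   [check: −1·295 + 2·190 = 85]
  105 = 1·85 + 20   → row E = row C − 1·row D = (20, 2, −3)   [check: 2·295 − 3·190 = 20]
  85 = 4·20 + 5   → row F = row D − 4·row E = (5, −9, 14)   [check: −9·295 + 14·190 = 5]
  20 = 4·5 + 0   → remainder 0, stop. gcd = 5 (last nonzero row F).
So gcd(190, 295) = 5, with Bézout identity −9·295 + 14·190 = 5. Containment (⊇): the Bézout identity exhibits 5 as an element of (190, 295), giving (5) ⊆ (190, 295). Containment (⊆): since 5 | 190 and 5 | 295 (190 = 5·38, 295 = 5·59), every Z-linear combination of 190 and 295 is divisible by 5, so (190, 295) ⊆ (5). Therefore (190, 295) = (5), d = 5.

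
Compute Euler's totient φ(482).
φ is multiplicative, with φ(p^e) = p^e − p^(e−1). Factorise 482 = 2 · 241. Then
  φ(482) = (2 − 1) · (241 − 1) = 1 · 240 = 240.

Final answer: φ(482) = 240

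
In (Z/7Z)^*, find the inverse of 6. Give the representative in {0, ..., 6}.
Apply the extended Euclidean algorithm to (7, 6), tracking rows (r, s, t) with s·7 + t·6 = r. Each division r_prev = q·r_cur + r_new produces the new row as (previous row) − q·(current row):
  row A: (7, 1, 0)   [1·7 + 0·6 = 7]
  row B: (6, 0, 1)   [0·7 + 1·6 = 6]
  7 = 1·6 + 1   → row C = row A − 1·row B = (1, 1, −1)   [check: 1·7 − 1·6 = 1]
  6 = 6·1 + 0   → remainder 0, stop. gcd = 1 (last nonzero row C).
The gcd is 1, so 6 is invertible mod 7. The last nonzero row gives 1·7 − 1·6 = 1, so t = −1. So 6^(−1) ≡ −1 ≡ 6 (mod 7). Verify: 6 · 6 = 36 ≡ 1 (mod 7). ✓

Final answer: 6^(−1) ≡ 6 (mod 7)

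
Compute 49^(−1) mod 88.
49^(−1) ≡ 9 (mod 88)

Apply the extended Euclidean algorithm to (88, 49), tracking rows (r, s, t) with s·88 + t·49 = r. Each division r_prev = q·r_cur + r_new produces the new row as (previous row) − q·(current row):
  row A: (88, 1, 0)   [1·88 + 0·49 = 88]
  row B: (49, 0, 1)   [0·88 + 1·49 = 49]
  88 = 1·49 + 39   → row C = row A − 1·row B = (39, 1, −1)   [check: 1·88 − 1·49 = 39]
  49 = 1·39 + 10   → row D = row B − 1·row C = (10, −1, 2)   [check: −1·88 + 2·49 = 10]
  39 = 3·10 + 9   → row E = row C − 3·row D = (9, 4, −7)   [check: 4·88 − 7·49 = 9]
  10 = 1·9 + 1   → row F = row D − 1·row E = (1, −5, 9)   [check: −5·88 + 9·49 = 1]
  9 = 9·1 + 0   → remainder 0, stop. gcd = 1 (last nonzero row F).
The gcd is 1, so 49 is invertible mod 88. The last nonzero row gives −5·88 + 9·49 = 1, so t = 9. So 49^(−1) ≡ 9 (mod 88). Verify: 49 · 9 = 441 ≡ 1 (mod 88). ✓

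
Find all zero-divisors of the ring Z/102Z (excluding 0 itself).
nonzero zero-divisors of Z/102Z = {2, 3, 4, 6, 8, 9, 10, 12, 14, 15, 16, 17, 18, 20, 21, 22, 24, 26, 27, 28, 30, 32, 33, 34, 36, 38, 39, 40, 42, 44, 45, 46, 48, 50, 51, 52, 54, 56, 57, 58, 60, 62, 63, 64, 66, 68, 69, 70, 72, 74, 75, 76, 78, 80, 81, 82, 84, 85, 86, 87, 88, 90, 92, 93, 94, 96, 98, 99, 100}

An element a ∈ Z/102Z (with a ≠ 0) is a zero-divisor iff gcd(a, 102) > 1 (because a is a unit precisely when gcd(a, n) = 1, and in Z/nZ every nonzero, non-unit element is a zero-divisor). Scan a = 1, ..., 101 and keep those with gcd(a, 102) > 1:
  gcd(2, 102) = 2, gcd(3, 102) = 3, gcd(4, 102) = 2, gcd(6, 102) = 6, gcd(8, 102) = 2, gcd(9, 102) = 3, gcd(10, 102) = 2, gcd(12, 102) = 6, gcd(14, 102) = 2, gcd(15, 102) = 3, gcd(16, 102) = 2, gcd(17, 102) = 17, gcd(18, 102) = 6, gcd(20, 102) = 2, gcd(21, 102) = 3, gcd(22, 102) = 2, gcd(24, 102) = 6, gcd(26, 102) = 2, gcd(27, 102) = 3, gcd(28, 102) = 2, gcd(30, 102) = 6, gcd(32, 102) = 2, gcd(33, 102) = 3, gcd(34, 102) = 34, gcd(36, 102) = 6, gcd(38, 102) = 2, gcd(39, 102) = 3, gcd(40, 102) = 2, gcd(42, 102) = 6, gcd(44, 102) = 2, gcd(45, 102) = 3, gcd(46, 102) = 2, gcd(48, 102) = 6, gcd(50, 102) = 2, gcd(51, 102) = 51, gcd(52, 102) = 2, gcd(54, 102) = 6, gcd(56, 102) = 2, gcd(57, 102) = 3, gcd(58, 102) = 2, gcd(60, 102) = 6, gcd(62, 102) = 2, gcd(63, 102) = 3, gcd(64, 102) = 2, gcd(66, 102) = 6, gcd(68, 102) = 34, gcd(69, 102) = 3, gcd(70, 102) = 2, gcd(72, 102) = 6, gcd(74, 102) = 2, gcd(75, 102) = 3, gcd(76, 102) = 2, gcd(78, 102) = 6, gcd(80, 102) = 2, gcd(81, 102) = 3, gcd(82, 102) = 2, gcd(84, 102) = 6, gcd(85, 102) = 17, gcd(86, 102) = 2, gcd(87, 102) = 3, gcd(88, 102) = 2, gcd(90, 102) = 6, gcd(92, 102) = 2, gcd(93, 102) = 3, gcd(94, 102) = 2, gcd(96, 102) = 6, gcd(98, 102) = 2, gcd(99, 102) = 3, gcd(100, 102) = 2.
All other a ∈ {1, ..., 101} have gcd(a, 102) = 1 and are units. So the nonzero zero-divisors are exactly the 69 values of a appearing in this scan.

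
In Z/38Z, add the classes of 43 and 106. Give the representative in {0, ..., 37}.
35

Reduce the summands first: 43 ≡ 5, 106 ≡ 30 (mod 38), so 43 + 106 ≡ 5 + 30 (mod 38). 5 + 30 = 35; 35 = 0·38 + 35, so (43 + 106) mod 38 = 35.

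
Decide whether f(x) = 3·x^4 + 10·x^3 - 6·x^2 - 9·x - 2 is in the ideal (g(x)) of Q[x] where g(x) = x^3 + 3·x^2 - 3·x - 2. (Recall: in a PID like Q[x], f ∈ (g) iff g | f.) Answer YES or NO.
YES

In Q[x] the ideal (g) consists of all multiples of g, so f ∈ (g) iff g | f, i.e. iff the remainder of f on division by g is 0. Divide f by g (g is monic, so eliminate the leading term of the running remainder at each step):
  leading term 3·x^4: subtract (3·x)·g(x) = 3·x^4 + 9·x^3 - 9·x^2 - 6·x, leaving x^3 + 3·x^2 - 3·x - 2
  leading term x^3: subtract (1)·g(x) = x^3 + 3·x^2 - 3·x - 2, leaving 0
The remainder is 0, so f(x) = g(x) · h(x) with h(x) = 3·x + 1. Hence g | f, i.e. f ∈ (g).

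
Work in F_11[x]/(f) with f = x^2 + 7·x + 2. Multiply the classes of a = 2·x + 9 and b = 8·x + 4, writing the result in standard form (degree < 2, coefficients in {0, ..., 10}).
Multiply as integer polynomials: a · b = 16·x^2 + 80·x + 36. Reducing coefficients mod 11: a · b ≡ 5·x^2 + 3·x + 3. Now divide by f(x) = x^2 + 7·x + 2 in F_11[x], eliminating the leading term at each step:
  leading term 5·x^2: subtract (5)·f(x) = 5·x^2 + 2·x + 10, leaving x + 4 (coefficients mod 11)
The degree is now < 2, so this is the remainder. Hence a · b ≡ x + 4 in F_11[x]/(f).

Final answer: a · b ≡ x + 4 (mod f(x))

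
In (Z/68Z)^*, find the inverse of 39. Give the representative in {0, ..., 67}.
Apply the extended Euclidean algorithm to (68, 39), tracking rows (r, s, t) with s·68 + t·39 = r. Each division r_prev = q·r_cur + r_new produces the new row as (previous row) − q·(current row):
  row A: (68, 1, 0)   [1·68 + 0·39 = 68]
  row B: (39, 0, 1)   [0·68 + 1·39 = 39]
  68 = 1·39 + 29   → row C = row A − 1·row B = (29, 1, −1)   [check: 1·68 − 1·39 = 29]
  39 = 1·29 + 10   → row D = row B − 1·row C = (10, −1, 2)   [check: −1·68 + 2·39 = 10]
  29 = 2·10 + 9   → row E = row C − 2·row D = (9, 3, −5)   [check: 3·68 − 5·39 = 9]
  10 = 1·9 + 1   → row F = row D − 1·row E = (1, −4, 7)   [check: −4·68 + 7·39 = 1]
  9 = 9·1 + 0   → remainder 0, stop. gcd = 1 (last nonzero row F).
The gcd is 1, so 39 is invertible mod 68. The last nonzero row gives −4·68 + 7·39 = 1, so t = 7. So 39^(−1) ≡ 7 (mod 68). Verify: 39 · 7 = 273 ≡ 1 (mod 68). ✓

Final answer: 39^(−1) ≡ 7 (mod 68)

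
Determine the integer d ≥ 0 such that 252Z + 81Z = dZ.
In the PID Z, (a, b) is generated by gcd(a, b). Compute gcd(252, 81) with the extended Euclidean algorithm, tracking rows (r, s, t) with s·252 + t·81 = r:
  row A: (252, 1, 0)   [1·252 + 0·81 = 252]
  row B: (81, 0, 1)   [0·252 + 1·81 = 81]
  252 = 3·81 + 9   → row C = row A − 3·row B = (9, 1, −3)   [check: 1·252 − 3·81 = 9]
  81 = 9·9 + 0   → remainder 0, stop. gcd = 9 (last nonzero row C).
So gcd(252, 81) = 9, with Bézout identity 1·252 − 3·81 = 9. Containment (⊇): the Bézout identity exhibits 9 as an element of (252, 81), giving (9) ⊆ (252, 81). Containment (⊆): since 9 | 252 and 9 | 81 (252 = 9·28, 81 = 9·9), every Z-linear combination of 252 and 81 is divisible by 9, so (252, 81) ⊆ (9). Therefore (252, 81) = (9), d = 9.

Final answer: (252, 81) = (9); d = 9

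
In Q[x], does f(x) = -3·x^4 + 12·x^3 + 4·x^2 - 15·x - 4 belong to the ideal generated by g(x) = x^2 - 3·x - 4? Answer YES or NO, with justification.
YES

In Q[x] the ideal (g) consists of all multiples of g, so f ∈ (g) iff g | f, i.e. iff the remainder of f on division by g is 0. Divide f by g (g is monic, so eliminate the leading term of the running remainder at each step):
  leading term -3·x^4: subtract (-3·x^2)·g(x) = -3·x^4 + 9·x^3 + 12·x^2, leaving 3·x^3 - 8·x^2 - 15·x - 4
  leading term 3·x^3: subtract (3·x)·g(x) = 3·x^3 - 9·x^2 - 12·x, leaving x^2 - 3·x - 4
  leading term x^2: subtract (1)·g(x) = x^2 - 3·x - 4, leaving 0
The remainder is 0, so f(x) = g(x) · h(x) with h(x) = -3·x^2 + 3·x + 1. Hence g | f, i.e. f ∈ (g).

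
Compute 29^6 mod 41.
Use repeated squaring. Binary(6) = 110. Walk through the bits of the exponent 6 left-to-right: at each bit after the leading one, square the running value, then multiply by 29 if the bit is 1 (always reducing mod 41):
  bit 1 = 1 (leading): start with 29.
  bit 2 = 1: square 29^2 = 841 ≡ 21; bit is 1, so multiply 21·29 = 609 ≡ 35 (mod 41).
  bit 3 = 0: square 35^2 = 1225 ≡ 36 (mod 41).
Final value: 29^6 ≡ 36 (mod 41).

Final answer: 36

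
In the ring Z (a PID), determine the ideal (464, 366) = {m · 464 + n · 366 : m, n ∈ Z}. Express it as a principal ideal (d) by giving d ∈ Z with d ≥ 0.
(464, 366) = (2); d = 2

In the PID Z, (a, b) is generated by gcd(a, b). Compute gcd(464, 366) with the extended Euclidean algorithm, tracking rows (r, s, t) with s·464 + t·366 = r:
  row A: (464, 1, 0)   [1·464 + 0·366 = 464]
  row B: (366, 0, 1)   [0·464 + 1·366 = 366]
  464 = 1·366 + 98   → row C = row A − 1·row B = (98, 1, −1)   [check: 1·464 − 1·366 = 98]
  366 = 3·98 + 72   → row D = row B − 3·row C = (72, −3, 4)   [check: −3·464 + 4·366 = 72]
  98 = 1·72 + 26   → row E = row C − 1·row D = (26, 4, −5)   [check: 4·464 − 5·366 = 26]
  72 = 2·26 + 20   → row F = row D − 2·row E = (20, −11, 14)   [check: −11·464 + 14·366 = 20]
  26 = 1·20 + 6   → row G = row E − 1·row F = (6, 15, −19)   [check: 15·464 − 19·366 = 6]
  20 = 3·6 + 2   → row H = row F − 3·row G = (2, −56, 71)   [check: −56·464 + 71·366 = 2]
  6 = 3·2 + 0   → remainder 0, stop. gcd = 2 (last nonzero row H).
So gcd(464, 366) = 2, with Bézout identity −56·464 + 71·366 = 2. Containment (⊇): the Bézout identity exhibits 2 as an element of (464, 366), giving (2) ⊆ (464, 366). Containment (⊆): since 2 | 464 and 2 | 366 (464 = 2·232, 366 = 2·183), every Z-linear combination of 464 and 366 is divisible by 2, so (464, 366) ⊆ (2). Therefore (464, 366) = (2), d = 2.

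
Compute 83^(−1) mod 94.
83^(−1) ≡ 17 (mod 94)

Apply the extended Euclidean algorithm to (94, 83), tracking rows (r, s, t) with s·94 + t·83 = r. Each division r_prev = q·r_cur + r_new produces the new row as (previous row) − q·(current row):
  row A: (94, 1, 0)   [1·94 + 0·83 = 94]
  row B: (83, 0, 1)   [0·94 + 1·83 = 83]
  94 = 1·83 + 11   → row C = row A − 1·row B = (11, 1, −1)   [check: 1·94 − 1·83 = 11]
  83 = 7·11 + 6   → row D = row B − 7·row C = (6, −7, 8)   [check: −7·94 + 8·83 = 6]
  11 = 1·6 + 5   → row E = row C − 1·row D = (5, 8, −9)   [check: 8·94 − 9·83 = 5]
  6 = 1·5 + 1   → row F = row D − 1·row E = (1, −15, 17)   [check: −15·94 + 17·83 = 1]
  5 = 5·1 + 0   → remainder 0, stop. gcd = 1 (last nonzero row F).
The gcd is 1, so 83 is invertible mod 94. The last nonzero row gives −15·94 + 17·83 = 1, so t = 17. So 83^(−1) ≡ 17 (mod 94). Verify: 83 · 17 = 1411 ≡ 1 (mod 94). ✓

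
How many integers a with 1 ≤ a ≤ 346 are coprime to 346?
172

The number of a ∈ {1, ..., 346} with gcd(a, 346) = 1 is by definition Euler's totient φ(346). φ is multiplicative, with φ(p^e) = p^e − p^(e−1). Factorise 346 = 2 · 173. Then
  φ(346) = (2 − 1) · (173 − 1) = 1 · 172 = 172.
So there are 172 such integers.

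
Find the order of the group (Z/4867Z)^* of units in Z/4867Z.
|(Z/4867Z)^*| = 4680

(Z/4867Z)^* consists of the classes a with gcd(a, 4867) = 1, so its order is φ(4867). φ is multiplicative, with φ(p^e) = p^e − p^(e−1). Factorise 4867 = 31 · 157. Then
  φ(4867) = (31 − 1) · (157 − 1) = 30 · 156 = 4680.
Thus |(Z/4867Z)^*| = 4680.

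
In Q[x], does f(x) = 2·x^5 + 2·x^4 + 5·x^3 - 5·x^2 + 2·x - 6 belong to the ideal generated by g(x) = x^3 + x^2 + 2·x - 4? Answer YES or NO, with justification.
In Q[x] the ideal (g) consists of all multiples of g, so f ∈ (g) iff g | f, i.e. iff the remainder of f on division by g is 0. Divide f by g (g is monic, so eliminate the leading term of the running remainder at each step):
  leading term 2·x^5: subtract (2·x^2)·g(x) = 2·x^5 + 2·x^4 + 4·x^3 - 8·x^2, leaving x^3 + 3·x^2 + 2·x - 6
  leading term x^3: subtract (1)·g(x) = x^3 + x^2 + 2·x - 4, leaving 2·x^2 - 2
The remainder r(x) = 2·x^2 - 2 ≠ 0 (and deg r < deg g), so g ∤ f, i.e. f ∉ (g).

Final answer: NO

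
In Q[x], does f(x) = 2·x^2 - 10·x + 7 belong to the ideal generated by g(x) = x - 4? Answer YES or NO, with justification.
NO

In Q[x] the ideal (g) consists of all multiples of g, so f ∈ (g) iff g | f, i.e. iff the remainder of f on division by g is 0. Divide f by g (g is monic, so eliminate the leading term of the running remainder at each step):
  leading term 2·x^2: subtract (2·x)·g(x) = 2·x^2 - 8·x, leaving 7 - 2·x
  leading term -2·x: subtract (-2)·g(x) = 8 - 2·x, leaving -1
The remainder r(x) = -1 ≠ 0 (and deg r < deg g), so g ∤ f, i.e. f ∉ (g).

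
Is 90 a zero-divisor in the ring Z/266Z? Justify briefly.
YES

gcd(90, 266) = 2 > 1, so 90 is not a unit in Z/266Z. In Z/nZ every nonzero non-unit is a zero-divisor: explicitly, take b = 266/gcd = 133 ≠ 0 (mod 266); then 90·133 = 11970 = 45·266, i.e. 90·133 ≡ 0 (mod 266). So 90 is a zero-divisor.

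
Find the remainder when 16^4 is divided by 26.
Use repeated squaring. Binary(4) = 100. Walk through the bits of the exponent 4 left-to-right: at each bit after the leading one, square the running value, then multiply by 16 if the bit is 1 (always reducing mod 26):
  bit 1 = 1 (leading): start with 16.
  bit 2 = 0: square 16^2 = 256 ≡ 22 (mod 26).
  bit 3 = 0: square 22^2 = 484 ≡ 16 (mod 26).
Final value: 16^4 ≡ 16 (mod 26).

Final answer: 16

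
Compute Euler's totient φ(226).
φ is multiplicative, with φ(p^e) = p^e − p^(e−1). Factorise 226 = 2 · 113. Then
  φ(226) = (2 − 1) · (113 − 1) = 1 · 112 = 112.

Final answer: φ(226) = 112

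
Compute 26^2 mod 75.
1

Use repeated squaring. Binary(2) = 10. Walk through the bits of the exponent 2 left-to-right: at each bit after the leading one, square the running value, then multiply by 26 if the bit is 1 (always reducing mod 75):
  bit 1 = 1 (leading): start with 26.
  bit 2 = 0: square 26^2 = 676 ≡ 1 (mod 75).
Final value: 26^2 ≡ 1 (mod 75).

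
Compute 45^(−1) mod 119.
45^(−1) ≡ 82 (mod 119)

Apply the extended Euclidean algorithm to (119, 45), tracking rows (r, s, t) with s·119 + t·45 = r. Each division r_prev = q·r_cur + r_new produces the new row as (previous row) − q·(current row):
  row A: (119, 1, 0)   [1·119 + 0·45 = 119]
  row B: (45, 0, 1)   [0·119 + 1·45 = 45]
  119 = 2·45 + 29   → row C = row A − 2·row B = (29, 1, −2)   [check: 1·119 − 2·45 = 29]
  45 = 1·29 + 16   → row D = row B − 1·row C = (16, −1, 3)   [check: −1·119 + 3·45 = 16]
  29 = 1·16 + 13   → row E = row C − 1·row D = (13, 2, −5)   [check: 2·119 − 5·45 = 13]
  16 = 1·13 + 3   → row F = row D − 1·row E = (3, −3, 8)   [check: −3·119 + 8·45 = 3]
  13 = 4·3 + 1   → row G = row E − 4·row F = (1, 14, −37)   [check: 14·119 − 37·45 = 1]
  3 = 3·1 + 0   → remainder 0, stop. gcd = 1 (last nonzero row G).
The gcd is 1, so 45 is invertible mod 119. The last nonzero row gives 14·119 − 37·45 = 1, so t = −37. So 45^(−1) ≡ −37 ≡ 82 (mod 119). Verify: 45 · 82 = 3690 ≡ 1 (mod 119). ✓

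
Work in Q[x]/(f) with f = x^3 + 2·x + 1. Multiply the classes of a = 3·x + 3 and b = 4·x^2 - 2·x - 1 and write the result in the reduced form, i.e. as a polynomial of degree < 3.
First multiply in Q[x] without reducing: a · b = 12·x^3 + 6·x^2 - 9·x - 3. Now divide by f(x) = x^3 + 2·x + 1, eliminating the leading term at each step:
  leading term 12·x^3: subtract (12)·f(x) = 12·x^3 + 24·x + 12, leaving 6·x^2 - 33·x - 15
The degree is now < 3, so this is the remainder. Hence a · b ≡ 6·x^2 - 33·x - 15 in Q[x]/(f).

Final answer: a · b ≡ 6·x^2 - 33·x - 15 (mod f(x))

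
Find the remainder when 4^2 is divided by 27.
Use repeated squaring. Binary(2) = 10. Walk through the bits of the exponent 2 left-to-right: at each bit after the leading one, square the running value, then multiply by 4 if the bit is 1 (always reducing mod 27):
  bit 1 = 1 (leading): start with 4.
  bit 2 = 0: square 4^2 = 16 (mod 27).
Final value: 4^2 ≡ 16 (mod 27).

Final answer: 16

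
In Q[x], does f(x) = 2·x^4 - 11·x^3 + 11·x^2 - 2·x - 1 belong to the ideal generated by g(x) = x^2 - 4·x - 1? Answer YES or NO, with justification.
In Q[x] the ideal (g) consists of all multiples of g, so f ∈ (g) iff g | f, i.e. iff the remainder of f on division by g is 0. Divide f by g (g is monic, so eliminate the leading term of the running remainder at each step):
  leading term 2·x^4: subtract (2·x^2)·g(x) = 2·x^4 - 8·x^3 - 2·x^2, leaving -3·x^3 + 13·x^2 - 2·x - 1
  leading term -3·x^3: subtract (-3·x)·g(x) = -3·x^3 + 12·x^2 + 3·x, leaving x^2 - 5·x - 1
  leading term x^2: subtract (1)·g(x) = x^2 - 4·x - 1, leaving -x
The remainder r(x) = -x ≠ 0 (and deg r < deg g), so g ∤ f, i.e. f ∉ (g).

Final answer: NO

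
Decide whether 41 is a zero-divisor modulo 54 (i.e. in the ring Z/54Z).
NO

gcd(41, 54) = 1, so 41 is a unit in Z/54Z (it has a multiplicative inverse). A unit cannot be a zero-divisor: if 41·b ≡ 0 then multiplying both sides by 41^(−1) gives b ≡ 0. So 41 is not a zero-divisor.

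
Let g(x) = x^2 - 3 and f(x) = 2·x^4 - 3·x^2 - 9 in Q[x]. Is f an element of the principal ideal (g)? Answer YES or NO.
YES

In Q[x] the ideal (g) consists of all multiples of g, so f ∈ (g) iff g | f, i.e. iff the remainder of f on division by g is 0. Divide f by g (g is monic, so eliminate the leading term of the running remainder at each step):
  leading term 2·x^4: subtract (2·x^2)·g(x) = 2·x^4 - 6·x^2, leaving 3·x^2 - 9
  leading term 3·x^2: subtract (3)·g(x) = 3·x^2 - 9, leaving 0
The remainder is 0, so f(x) = g(x) · h(x) with h(x) = 2·x^2 + 3. Hence g | f, i.e. f ∈ (g).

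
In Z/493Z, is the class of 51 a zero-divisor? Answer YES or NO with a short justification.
gcd(51, 493) = 17 > 1, so 51 is not a unit in Z/493Z. In Z/nZ every nonzero non-unit is a zero-divisor: explicitly, take b = 493/gcd = 29 ≠ 0 (mod 493); then 51·29 = 1479 = 3·493, i.e. 51·29 ≡ 0 (mod 493). So 51 is a zero-divisor.

Final answer: YES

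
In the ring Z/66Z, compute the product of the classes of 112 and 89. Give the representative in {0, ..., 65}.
Reduce the factors first: 112 ≡ 46, 89 ≡ 23 (mod 66), so 112 · 89 ≡ 46 · 23 (mod 66). 46 · 23 = 1058. Dividing by 66: 1058 = 16·66 + 2. So (112 · 89) mod 66 = 2.

Final answer: 2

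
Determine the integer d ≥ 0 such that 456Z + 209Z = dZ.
(456, 209) = (19); d = 19

In the PID Z, (a, b) is generated by gcd(a, b). Compute gcd(456, 209) with the extended Euclidean algorithm, tracking rows (r, s, t) with s·456 + t·209 = r:
  row A: (456, 1, 0)   [1·456 + 0·209 = 456]
  row B: (209, 0, 1)   [0·456 + 1·209 = 209]
  456 = 2·209 + 38   → row C = row A − 2·row B = (38, 1, −2)   [check: 1·456 − 2·209 = 38]
  209 = 5·38 + 19   → row D = row B − 5·row C = (19, −5, 11)   [check: −5·456 + 11·209 = 19]
  38 = 2·19 + 0   → remainder 0, stop. gcd = 19 (last nonzero row D).
So gcd(456, 209) = 19, with Bézout identity −5·456 + 11·209 = 19. Containment (⊇): the Bézout identity exhibits 19 as an element of (456, 209), giving (19) ⊆ (456, 209). Containment (⊆): since 19 | 456 and 19 | 209 (456 = 19·24, 209 = 19·11), every Z-linear combination of 456 and 209 is divisible by 19, so (456, 209) ⊆ (19). Therefore (456, 209) = (19), d = 19.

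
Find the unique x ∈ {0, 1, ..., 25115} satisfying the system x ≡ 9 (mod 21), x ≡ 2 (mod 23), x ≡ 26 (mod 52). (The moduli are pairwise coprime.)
The moduli 21, 23, 52 are pairwise coprime, so by the CRT there is a unique solution mod 21·23·52 = 25116.
Solve by successive substitution. Start with x ≡ 9 (mod 21).
  Combine with x ≡ 2 (mod 23): write x = 9 + 21·t and require 9 + 21·t ≡ 2 (mod 23), i.e. 21·t ≡ 2 − 9 ≡ 16 (mod 23). Since 21^(−1) ≡ 11 (mod 23), t ≡ 11·16 ≡ 15 (mod 23). So x ≡ 9 + 21·15 = 324 (mod 483).
  Combine with x ≡ 26 (mod 52): write x = 324 + 483·t and require 324 + 483·t ≡ 26 (mod 52), i.e. 483·t ≡ 26 − 324 ≡ 14 (mod 52). Since 483^(−1) ≡ 7 (mod 52) (483 ≡ 15 (mod 52)), t ≡ 7·14 ≡ 46 (mod 52). So x ≡ 324 + 483·46 = 22542 (mod 25116).
Unique solution in [0, 25116): x = 22542.

Final answer: x ≡ 22542 (mod 25116); the representative in [0, 25116) is 22542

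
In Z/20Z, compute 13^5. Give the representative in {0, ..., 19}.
13

Use repeated squaring. Binary(5) = 101. Walk through the bits of the exponent 5 left-to-right: at each bit after the leading one, square the running value, then multiply by 13 if the bit is 1 (always reducing mod 20):
  bit 1 = 1 (leading): start with 13.
  bit 2 = 0: square 13^2 = 169 ≡ 9 (mod 20).
  bit 3 = 1: square 9^2 = 81 ≡ 1; bit is 1, so multiply 1·13 = 13 (mod 20).
Final value: 13^5 ≡ 13 (mod 20).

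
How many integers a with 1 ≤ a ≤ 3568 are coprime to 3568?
The number of a ∈ {1, ..., 3568} with gcd(a, 3568) = 1 is by definition Euler's totient φ(3568). φ is multiplicative, with φ(p^e) = p^e − p^(e−1). Factorise 3568 = 2^4 · 223. Then
  φ(3568) = (2^4 − 2^3) · (223 − 1) = 8 · 222 = 1776.
So there are 1776 such integers.

Final answer: 1776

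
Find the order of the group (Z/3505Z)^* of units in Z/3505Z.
(Z/3505Z)^* consists of the classes a with gcd(a, 3505) = 1, so its order is φ(3505). φ is multiplicative, with φ(p^e) = p^e − p^(e−1). Factorise 3505 = 5 · 701. Then
  φ(3505) = (5 − 1) · (701 − 1) = 4 · 700 = 2800.
Thus |(Z/3505Z)^*| = 2800.

Final answer: |(Z/3505Z)^*| = 2800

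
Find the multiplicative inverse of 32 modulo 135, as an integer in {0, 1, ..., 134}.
Apply the extended Euclidean algorithm to (135, 32), tracking rows (r, s, t) with s·135 + t·32 = r. Each division r_prev = q·r_cur + r_new produces the new row as (previous row) − q·(current row):
  row A: (135, 1, 0)   [1·135 + 0·32 = 135]
  row B: (32, 0, 1)   [0·135 + 1·32 = 32]
  135 = 4·32 + 7   → row C = row A − 4·row B = (7, 1, −4)   [check: 1·135 − 4·32 = 7]
  32 = 4·7 + 4   → row D = row B − 4·row C = (4, −4, 17)   [check: −4·135 + 17·32 = 4]
  7 = 1·4 + 3   → row E = row C − 1·row D = (3, 5, −21)   [check: 5·135 − 21·32 = 3]
  4 = 1·3 + 1   → row F = row D − 1·row E = (1, −9, 38)   [check: −9·135 + 38·32 = 1]
  3 = 3·1 + 0   → remainder 0, stop. gcd = 1 (last nonzero row F).
The gcd is 1, so 32 is invertible mod 135. The last nonzero row gives −9·135 + 38·32 = 1, so t = 38. So 32^(−1) ≡ 38 (mod 135). Verify: 32 · 38 = 1216 ≡ 1 (mod 135). ✓

Final answer: 32^(−1) ≡ 38 (mod 135)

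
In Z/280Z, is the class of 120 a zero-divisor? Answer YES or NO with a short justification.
YES

gcd(120, 280) = 40 > 1, so 120 is not a unit in Z/280Z. In Z/nZ every nonzero non-unit is a zero-divisor: explicitly, take b = 280/gcd = 7 ≠ 0 (mod 280); then 120·7 = 840 = 3·280, i.e. 120·7 ≡ 0 (mod 280). So 120 is a zero-divisor.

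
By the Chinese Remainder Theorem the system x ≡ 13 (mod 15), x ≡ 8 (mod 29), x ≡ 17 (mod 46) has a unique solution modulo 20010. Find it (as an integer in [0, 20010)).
x ≡ 16393 (mod 20010); the representative in [0, 20010) is 16393

The moduli 15, 29, 46 are pairwise coprime, so by the CRT there is a unique solution mod 15·29·46 = 20010.
Solve by successive substitution. Start with x ≡ 13 (mod 15).
  Combine with x ≡ 8 (mod 29): write x = 13 + 15·t and require 13 + 15·t ≡ 8 (mod 29), i.e. 15·t ≡ 8 − 13 ≡ 24 (mod 29). Since 15^(−1) ≡ 2 (mod 29), t ≡ 2·24 ≡ 19 (mod 29). So x ≡ 13 + 15·19 = 298 (mod 435).
  Combine with x ≡ 17 (mod 46): write x = 298 + 435·t and require 298 + 435·t ≡ 17 (mod 46), i.e. 435·t ≡ 17 − 298 ≡ 41 (mod 46). Since 435^(−1) ≡ 11 (mod 46) (435 ≡ 21 (mod 46)), t ≡ 11·41 ≡ 37 (mod 46). So x ≡ 298 + 435·37 = 16393 (mod 20010).
Unique solution in [0, 20010): x = 16393.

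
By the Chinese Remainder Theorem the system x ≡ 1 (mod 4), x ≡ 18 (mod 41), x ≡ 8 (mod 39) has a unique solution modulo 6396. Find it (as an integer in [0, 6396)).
x ≡ 6209 (mod 6396); the representative in [0, 6396) is 6209

The moduli 4, 41, 39 are pairwise coprime, so by the CRT there is a unique solution mod 4·41·39 = 6396.
Solve by successive substitution. Start with x ≡ 1 (mod 4).
  Combine with x ≡ 18 (mod 41): write x = 1 + 4·t and require 1 + 4·t ≡ 18 (mod 41), i.e. 4·t ≡ 18 − 1 ≡ 17 (mod 41). Since 4^(−1) ≡ 31 (mod 41), t ≡ 31·17 ≡ 35 (mod 41). So x ≡ 1 + 4·35 = 141 (mod 164).
  Combine with x ≡ 8 (mod 39): write x = 141 + 164·t and require 141 + 164·t ≡ 8 (mod 39), i.e. 164·t ≡ 8 − 141 ≡ 23 (mod 39). Since 164^(−1) ≡ 5 (mod 39) (164 ≡ 8 (mod 39)), t ≡ 5·23 ≡ 37 (mod 39). So x ≡ 141 + 164·37 = 6209 (mod 6396).
Unique solution in [0, 6396): x = 6209.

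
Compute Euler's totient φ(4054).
φ(4054) = 2026

φ is multiplicative, with φ(p^e) = p^e − p^(e−1). Factorise 4054 = 2 · 2027. Then
  φ(4054) = (2 − 1) · (2027 − 1) = 1 · 2026 = 2026.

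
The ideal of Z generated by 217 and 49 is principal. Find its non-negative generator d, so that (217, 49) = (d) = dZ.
(217, 49) = (7); d = 7

In the PID Z, (a, b) is generated by gcd(a, b). Compute gcd(217, 49) with the extended Euclidean algorithm, tracking rows (r, s, t) with s·217 + t·49 = r:
  row A: (217, 1, 0)   [1·217 + 0·49 = 217]
  row B: (49, 0, 1)   [0·217 + 1·49 = 49]
  217 = 4·49 + 21   → row C = row A − 4·row B = (21, 1, −4)   [check: 1·217 − 4·49 = 21]
  49 = 2·21 + 7   → row D = row B − 2·row C = (7, −2, 9)   [check: −2·217 + 9·49 = 7]
  21 = 3·7 + 0   → remainder 0, stop. gcd = 7 (last nonzero row D).
So gcd(217, 49) = 7, with Bézout identity −2·217 + 9·49 = 7. Containment (⊇): the Bézout identity exhibits 7 as an element of (217, 49), giving (7) ⊆ (217, 49). Containment (⊆): since 7 | 217 and 7 | 49 (217 = 7·31, 49 = 7·7), every Z-linear combination of 217 and 49 is divisible by 7, so (217, 49) ⊆ (7). Therefore (217, 49) = (7), d = 7.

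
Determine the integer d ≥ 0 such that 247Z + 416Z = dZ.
(247, 416) = (13); d = 13

In the PID Z, (a, b) is generated by gcd(a, b). Compute gcd(416, 247) with the extended Euclidean algorithm, tracking rows (r, s, t) with s·416 + t·247 = r:
  row A: (416, 1, 0)   [1·416 + 0·247 = 416]
  row B: (247, 0, 1)   [0·416 + 1·247 = 247]
  416 = 1·247 + 169   → row C = row A − 1·row B = (169, 1, −1)   [check: 1·416 − 1·247 = 169]
  247 = 1·169 + 78   → row D = row B − 1·row C = (78, −1, 2)   [check: −1·416 + 2·247 = 78]
  169 = 2·78 + 13   → row E = row C − 2·row D = (13, 3, −5)   [check: 3·416 − 5·247 = 13]
  78 = 6·13 + 0   → remainder 0, stop. gcd = 13 (last nonzero row E).
So gcd(247, 416) = 13, with Bézout identity 3·416 − 5·247 = 13. Containment (⊇): the Bézout identity exhibits 13 as an element of (247, 416), giving (13) ⊆ (247, 416). Containment (⊆): since 13 | 247 and 13 | 416 (247 = 13·19, 416 = 13·32), every Z-linear combination of 247 and 416 is divisible by 13, so (247, 416) ⊆ (13). Therefore (247, 416) = (13), d = 13.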